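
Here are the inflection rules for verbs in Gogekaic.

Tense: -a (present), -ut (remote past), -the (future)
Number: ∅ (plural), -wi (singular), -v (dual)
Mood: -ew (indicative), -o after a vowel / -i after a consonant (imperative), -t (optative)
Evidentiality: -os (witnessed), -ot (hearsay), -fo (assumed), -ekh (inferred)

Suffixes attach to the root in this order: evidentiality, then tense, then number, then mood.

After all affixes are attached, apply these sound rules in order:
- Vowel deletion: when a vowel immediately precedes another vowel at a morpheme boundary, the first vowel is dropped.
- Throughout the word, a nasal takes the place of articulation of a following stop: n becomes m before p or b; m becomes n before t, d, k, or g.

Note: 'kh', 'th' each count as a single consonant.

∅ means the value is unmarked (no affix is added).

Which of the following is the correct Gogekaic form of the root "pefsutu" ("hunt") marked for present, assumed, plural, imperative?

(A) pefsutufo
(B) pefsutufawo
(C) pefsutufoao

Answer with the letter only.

A

Attach evidentiality assumed -fo → pefsutufo.
Attach tense present -a → pefsutufoa.
number = plural: zero marking, form stays pefsutufoa.
Attach mood imperative -o (after vowel 'a') → pefsutufoao.
Apply vowel deletion: pefsutufoao → pefsutufo.
Nasal assimilation: no change.
So the correct form is pefsutufo, option (A).
(C) pefsutufoao is wrong: it fails to apply the sound rule(s).
(B) pefsutufawo is wrong: it uses singular instead of plural for number.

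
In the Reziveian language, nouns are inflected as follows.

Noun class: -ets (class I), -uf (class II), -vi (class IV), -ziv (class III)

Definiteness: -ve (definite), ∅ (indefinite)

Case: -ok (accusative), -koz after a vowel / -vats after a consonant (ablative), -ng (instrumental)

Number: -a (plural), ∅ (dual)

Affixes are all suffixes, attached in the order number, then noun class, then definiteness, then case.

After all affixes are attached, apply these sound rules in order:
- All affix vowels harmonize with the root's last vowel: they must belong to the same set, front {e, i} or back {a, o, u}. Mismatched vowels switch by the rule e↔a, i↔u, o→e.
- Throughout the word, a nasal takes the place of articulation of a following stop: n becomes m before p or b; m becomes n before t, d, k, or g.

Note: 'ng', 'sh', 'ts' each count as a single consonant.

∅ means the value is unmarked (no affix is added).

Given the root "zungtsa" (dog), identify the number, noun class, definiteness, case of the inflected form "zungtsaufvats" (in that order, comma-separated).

dual, class II, indefinite, ablative

Segment: zungtsa-uf-vats.
number: ∅ → dual.
noun class: -uf → class II.
definiteness: ∅ → indefinite.
case: -koz/vats → ablative.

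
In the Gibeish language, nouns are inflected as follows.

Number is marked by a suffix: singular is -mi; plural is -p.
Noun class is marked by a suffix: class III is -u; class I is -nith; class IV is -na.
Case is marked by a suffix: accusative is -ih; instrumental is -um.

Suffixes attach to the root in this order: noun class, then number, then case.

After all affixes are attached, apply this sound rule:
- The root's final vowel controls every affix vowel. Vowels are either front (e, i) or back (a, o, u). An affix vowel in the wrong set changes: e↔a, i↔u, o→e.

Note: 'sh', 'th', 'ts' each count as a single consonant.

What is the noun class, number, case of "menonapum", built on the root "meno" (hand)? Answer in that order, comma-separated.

Segment: meno-na-p-um.
noun class: -na → class IV.
number: -p → plural.
case: -um → instrumental.

class IV, plural, instrumental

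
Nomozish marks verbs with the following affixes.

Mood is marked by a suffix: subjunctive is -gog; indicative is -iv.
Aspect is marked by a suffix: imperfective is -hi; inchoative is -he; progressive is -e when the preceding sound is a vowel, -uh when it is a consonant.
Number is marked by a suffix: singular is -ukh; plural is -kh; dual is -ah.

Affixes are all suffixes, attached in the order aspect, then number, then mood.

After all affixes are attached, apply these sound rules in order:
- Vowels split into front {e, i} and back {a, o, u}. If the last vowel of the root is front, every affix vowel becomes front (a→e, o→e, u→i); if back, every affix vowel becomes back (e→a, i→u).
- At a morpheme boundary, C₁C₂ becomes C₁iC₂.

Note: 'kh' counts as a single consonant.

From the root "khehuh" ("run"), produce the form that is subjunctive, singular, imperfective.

Attach aspect imperfective -hi → khehuhhi.
Attach number singular -ukh → khehuhhiukh.
Attach mood subjunctive -gog → khehuhhiukhgog.
Apply vowel harmony: khehuhhiukhgog → khehuhhuukhgog.
Apply epenthesis: khehuhhuukhgog → khehuhihuukhigog.

khehuhihuukhigog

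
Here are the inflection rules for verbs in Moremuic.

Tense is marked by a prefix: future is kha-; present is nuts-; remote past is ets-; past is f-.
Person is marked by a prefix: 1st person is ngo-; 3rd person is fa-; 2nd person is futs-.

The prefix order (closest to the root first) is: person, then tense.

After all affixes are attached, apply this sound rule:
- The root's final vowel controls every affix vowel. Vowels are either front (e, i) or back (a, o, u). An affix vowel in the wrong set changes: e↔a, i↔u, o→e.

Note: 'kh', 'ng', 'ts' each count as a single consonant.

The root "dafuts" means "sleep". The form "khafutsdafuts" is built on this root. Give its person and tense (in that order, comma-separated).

2nd person, future

Segment: kha-futs-dafuts.
person: futs- → 2nd person.
tense: kha- → future.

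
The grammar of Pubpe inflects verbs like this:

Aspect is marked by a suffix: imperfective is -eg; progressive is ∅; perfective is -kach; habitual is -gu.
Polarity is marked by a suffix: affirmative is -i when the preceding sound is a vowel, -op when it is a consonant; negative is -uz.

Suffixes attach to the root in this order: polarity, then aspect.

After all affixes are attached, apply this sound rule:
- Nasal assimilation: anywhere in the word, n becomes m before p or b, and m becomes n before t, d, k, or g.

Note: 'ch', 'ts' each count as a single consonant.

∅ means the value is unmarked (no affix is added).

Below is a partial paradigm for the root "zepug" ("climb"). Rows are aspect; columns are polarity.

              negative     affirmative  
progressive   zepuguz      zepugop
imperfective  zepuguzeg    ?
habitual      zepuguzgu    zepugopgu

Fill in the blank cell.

Attach polarity affirmative -op (after consonant 'g') → zepugop.
Attach aspect imperfective -eg → zepugopeg.
Nasal assimilation: no change.

zepugopeg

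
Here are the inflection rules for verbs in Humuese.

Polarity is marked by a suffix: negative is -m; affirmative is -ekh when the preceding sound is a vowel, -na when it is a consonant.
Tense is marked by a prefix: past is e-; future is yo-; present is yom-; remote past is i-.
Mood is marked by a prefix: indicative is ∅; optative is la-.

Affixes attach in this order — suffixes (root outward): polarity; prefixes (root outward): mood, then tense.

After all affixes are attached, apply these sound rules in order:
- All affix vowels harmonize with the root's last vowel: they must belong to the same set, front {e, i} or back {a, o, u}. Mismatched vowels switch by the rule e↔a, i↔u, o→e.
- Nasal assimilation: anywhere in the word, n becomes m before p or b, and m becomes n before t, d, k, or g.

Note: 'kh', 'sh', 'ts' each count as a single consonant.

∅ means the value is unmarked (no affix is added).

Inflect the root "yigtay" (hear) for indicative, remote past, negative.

uyigtaym

Attach polarity negative -m → yigtaym.
mood = indicative: zero marking, form stays yigtaym.
Attach tense remote past i- → iyigtaym.
Apply vowel harmony: iyigtaym → uyigtaym.
Nasal assimilation: no change.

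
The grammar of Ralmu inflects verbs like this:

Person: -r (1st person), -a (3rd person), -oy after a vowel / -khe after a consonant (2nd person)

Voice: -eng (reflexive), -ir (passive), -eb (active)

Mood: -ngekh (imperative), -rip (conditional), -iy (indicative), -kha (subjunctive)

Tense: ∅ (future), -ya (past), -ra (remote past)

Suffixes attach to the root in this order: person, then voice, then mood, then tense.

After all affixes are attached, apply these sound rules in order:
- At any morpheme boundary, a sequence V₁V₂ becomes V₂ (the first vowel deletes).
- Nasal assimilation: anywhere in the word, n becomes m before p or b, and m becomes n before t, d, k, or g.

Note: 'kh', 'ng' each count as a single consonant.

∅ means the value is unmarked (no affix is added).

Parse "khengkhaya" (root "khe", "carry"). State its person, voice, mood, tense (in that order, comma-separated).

3rd person, reflexive, subjunctive, past

Segment: khe-a-eng-kha-ya.
person: -a → 3rd person.
voice: -eng → reflexive.
mood: -kha → subjunctive.
tense: -ya → past.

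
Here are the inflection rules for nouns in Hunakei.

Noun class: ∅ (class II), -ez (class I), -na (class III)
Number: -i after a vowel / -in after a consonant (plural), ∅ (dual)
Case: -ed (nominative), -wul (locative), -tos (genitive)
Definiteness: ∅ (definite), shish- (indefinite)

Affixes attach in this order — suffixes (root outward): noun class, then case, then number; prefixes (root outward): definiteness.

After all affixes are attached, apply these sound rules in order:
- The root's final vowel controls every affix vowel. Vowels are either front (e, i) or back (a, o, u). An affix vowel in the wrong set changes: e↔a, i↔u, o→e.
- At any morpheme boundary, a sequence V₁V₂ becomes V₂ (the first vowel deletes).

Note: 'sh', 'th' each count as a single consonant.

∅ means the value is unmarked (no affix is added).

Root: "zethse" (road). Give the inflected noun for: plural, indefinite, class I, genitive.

shishzethseztesin

Attach noun class class I -ez → zethseez.
Attach definiteness indefinite shish- → shishzethseez.
Attach case genitive -tos → shishzethseeztos.
Attach number plural -in (after consonant 's') → shishzethseeztosin.
Apply vowel harmony: shishzethseeztosin → shishzethseeztesin.
Apply vowel deletion: shishzethseeztesin → shishzethseztesin.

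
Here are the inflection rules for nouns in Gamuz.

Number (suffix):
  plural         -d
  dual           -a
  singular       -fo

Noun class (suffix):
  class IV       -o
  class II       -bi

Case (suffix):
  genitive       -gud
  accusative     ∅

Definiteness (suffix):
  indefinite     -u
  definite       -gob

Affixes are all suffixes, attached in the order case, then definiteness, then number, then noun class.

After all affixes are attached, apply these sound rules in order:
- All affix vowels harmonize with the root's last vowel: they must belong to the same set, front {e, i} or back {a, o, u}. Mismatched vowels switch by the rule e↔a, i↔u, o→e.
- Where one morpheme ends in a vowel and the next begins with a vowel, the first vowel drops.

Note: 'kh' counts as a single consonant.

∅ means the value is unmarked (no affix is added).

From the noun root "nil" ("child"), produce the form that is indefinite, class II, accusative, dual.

case = accusative: zero marking, form stays nil.
Attach definiteness indefinite -u → nilu.
Attach number dual -a → nilua.
Attach noun class class II -bi → niluabi.
Apply vowel harmony: niluabi → niliebi.
Apply vowel deletion: niliebi → nilebi.

nilebi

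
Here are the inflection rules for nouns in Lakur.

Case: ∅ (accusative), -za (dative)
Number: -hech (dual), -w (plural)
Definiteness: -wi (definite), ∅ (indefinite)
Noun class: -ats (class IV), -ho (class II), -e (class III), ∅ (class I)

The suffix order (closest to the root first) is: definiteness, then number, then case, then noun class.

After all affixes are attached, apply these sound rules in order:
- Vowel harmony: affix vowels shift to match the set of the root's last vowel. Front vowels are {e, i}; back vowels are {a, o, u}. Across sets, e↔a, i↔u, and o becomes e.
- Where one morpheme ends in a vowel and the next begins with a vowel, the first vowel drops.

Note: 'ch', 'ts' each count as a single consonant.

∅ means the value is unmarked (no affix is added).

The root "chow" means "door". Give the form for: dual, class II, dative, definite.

Attach definiteness definite -wi → chowwi.
Attach number dual -hech → chowwihech.
Attach case dative -za → chowwihechza.
Attach noun class class II -ho → chowwihechzaho.
Apply vowel harmony: chowwihechzaho → chowwuhachzaho.
Vowel deletion: no change.

chowwuhachzaho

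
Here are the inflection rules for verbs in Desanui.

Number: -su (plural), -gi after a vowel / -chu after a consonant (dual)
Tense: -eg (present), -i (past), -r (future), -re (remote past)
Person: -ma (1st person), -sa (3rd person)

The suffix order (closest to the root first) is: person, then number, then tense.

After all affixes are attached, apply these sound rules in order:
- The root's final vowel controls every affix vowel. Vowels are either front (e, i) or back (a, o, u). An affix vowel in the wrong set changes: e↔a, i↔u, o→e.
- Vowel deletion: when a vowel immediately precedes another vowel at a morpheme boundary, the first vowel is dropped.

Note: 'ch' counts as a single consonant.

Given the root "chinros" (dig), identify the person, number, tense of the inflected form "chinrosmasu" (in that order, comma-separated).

Segment: chinros-ma-su-i.
person: -ma → 1st person.
number: -su → plural.
tense: -i → past.

1st person, plural, past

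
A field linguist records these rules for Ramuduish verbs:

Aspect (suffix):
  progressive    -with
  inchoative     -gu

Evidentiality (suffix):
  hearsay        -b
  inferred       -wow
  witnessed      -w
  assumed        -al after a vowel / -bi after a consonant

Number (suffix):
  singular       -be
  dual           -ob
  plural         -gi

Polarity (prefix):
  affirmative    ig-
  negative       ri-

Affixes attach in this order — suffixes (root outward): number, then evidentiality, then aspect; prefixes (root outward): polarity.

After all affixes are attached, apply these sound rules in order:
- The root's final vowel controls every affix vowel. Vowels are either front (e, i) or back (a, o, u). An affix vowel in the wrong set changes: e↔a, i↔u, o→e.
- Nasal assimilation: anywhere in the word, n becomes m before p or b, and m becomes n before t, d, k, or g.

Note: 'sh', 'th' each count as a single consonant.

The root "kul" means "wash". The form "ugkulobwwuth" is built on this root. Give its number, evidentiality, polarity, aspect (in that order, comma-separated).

Segment: ig-kul-ob-w-with.
number: -ob → dual.
evidentiality: -w → witnessed.
polarity: ig- → affirmative.
aspect: -with → progressive.

dual, witnessed, affirmative, progressive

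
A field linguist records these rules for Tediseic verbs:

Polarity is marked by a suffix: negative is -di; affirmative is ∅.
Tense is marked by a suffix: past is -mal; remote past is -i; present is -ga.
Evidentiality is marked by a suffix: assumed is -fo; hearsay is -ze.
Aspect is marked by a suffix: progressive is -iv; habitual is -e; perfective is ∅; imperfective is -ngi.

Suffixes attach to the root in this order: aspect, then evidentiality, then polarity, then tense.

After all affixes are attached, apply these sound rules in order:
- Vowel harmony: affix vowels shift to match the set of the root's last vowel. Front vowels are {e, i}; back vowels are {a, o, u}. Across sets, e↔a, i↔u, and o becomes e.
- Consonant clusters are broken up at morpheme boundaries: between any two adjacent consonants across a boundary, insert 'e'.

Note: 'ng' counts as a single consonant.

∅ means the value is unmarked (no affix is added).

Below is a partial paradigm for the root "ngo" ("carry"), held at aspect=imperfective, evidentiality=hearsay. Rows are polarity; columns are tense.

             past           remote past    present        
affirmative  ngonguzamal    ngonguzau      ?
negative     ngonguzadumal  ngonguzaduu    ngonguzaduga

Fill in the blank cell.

Attach aspect imperfective -ngi → ngongi.
Attach evidentiality hearsay -ze → ngongize.
polarity = affirmative: zero marking, form stays ngongize.
Attach tense present -ga → ngongizega.
Apply vowel harmony: ngongizega → ngonguzaga.
Epenthesis: no change.

ngonguzaga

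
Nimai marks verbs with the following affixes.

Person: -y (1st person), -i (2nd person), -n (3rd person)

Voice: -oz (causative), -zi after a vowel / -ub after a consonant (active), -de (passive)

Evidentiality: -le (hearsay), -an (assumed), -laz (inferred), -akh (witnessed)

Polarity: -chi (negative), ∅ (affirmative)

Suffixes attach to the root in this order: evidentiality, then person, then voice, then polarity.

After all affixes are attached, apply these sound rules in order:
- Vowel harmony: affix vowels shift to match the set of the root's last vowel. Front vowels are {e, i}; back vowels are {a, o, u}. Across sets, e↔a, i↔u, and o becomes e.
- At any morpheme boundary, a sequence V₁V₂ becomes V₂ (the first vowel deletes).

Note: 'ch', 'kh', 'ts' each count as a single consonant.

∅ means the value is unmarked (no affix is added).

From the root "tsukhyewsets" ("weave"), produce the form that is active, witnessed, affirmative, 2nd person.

Attach evidentiality witnessed -akh → tsukhyewsetsakh.
Attach person 2nd person -i → tsukhyewsetsakhi.
Attach voice active -zi (after vowel 'i') → tsukhyewsetsakhizi.
polarity = affirmative: zero marking, form stays tsukhyewsetsakhizi.
Apply vowel harmony: tsukhyewsetsakhizi → tsukhyewsetsekhizi.
Vowel deletion: no change.

tsukhyewsetsekhizi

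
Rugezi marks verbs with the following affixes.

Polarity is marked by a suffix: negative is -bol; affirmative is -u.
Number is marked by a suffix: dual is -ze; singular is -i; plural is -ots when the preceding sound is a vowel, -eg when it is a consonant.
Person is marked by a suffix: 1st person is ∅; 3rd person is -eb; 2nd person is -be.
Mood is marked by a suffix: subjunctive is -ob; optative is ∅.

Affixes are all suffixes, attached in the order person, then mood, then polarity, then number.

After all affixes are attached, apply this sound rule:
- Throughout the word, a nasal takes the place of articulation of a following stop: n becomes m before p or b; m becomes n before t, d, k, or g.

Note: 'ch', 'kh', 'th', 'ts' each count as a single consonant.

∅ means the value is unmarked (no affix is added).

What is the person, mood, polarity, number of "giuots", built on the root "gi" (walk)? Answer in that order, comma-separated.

Segment: gi-u-ots.
person: ∅ → 1st person.
mood: ∅ → optative.
polarity: -u → affirmative.
number: -ots/eg → plural.

1st person, optative, affirmative, plural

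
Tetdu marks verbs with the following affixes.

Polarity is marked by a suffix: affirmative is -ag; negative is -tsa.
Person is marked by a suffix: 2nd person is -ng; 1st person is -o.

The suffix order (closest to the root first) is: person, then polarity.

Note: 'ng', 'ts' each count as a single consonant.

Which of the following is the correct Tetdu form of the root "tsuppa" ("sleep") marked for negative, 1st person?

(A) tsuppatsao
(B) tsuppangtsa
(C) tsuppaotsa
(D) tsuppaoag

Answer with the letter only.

C

Attach person 1st person -o → tsuppao.
Attach polarity negative -tsa → tsuppaotsa.
So the correct form is tsuppaotsa, option (C).
(D) tsuppaoag is wrong: it uses affirmative instead of negative for polarity.
(A) tsuppatsao is wrong: it has the affixes in the wrong order.
(B) tsuppangtsa is wrong: it uses 2nd person instead of 1st person for person.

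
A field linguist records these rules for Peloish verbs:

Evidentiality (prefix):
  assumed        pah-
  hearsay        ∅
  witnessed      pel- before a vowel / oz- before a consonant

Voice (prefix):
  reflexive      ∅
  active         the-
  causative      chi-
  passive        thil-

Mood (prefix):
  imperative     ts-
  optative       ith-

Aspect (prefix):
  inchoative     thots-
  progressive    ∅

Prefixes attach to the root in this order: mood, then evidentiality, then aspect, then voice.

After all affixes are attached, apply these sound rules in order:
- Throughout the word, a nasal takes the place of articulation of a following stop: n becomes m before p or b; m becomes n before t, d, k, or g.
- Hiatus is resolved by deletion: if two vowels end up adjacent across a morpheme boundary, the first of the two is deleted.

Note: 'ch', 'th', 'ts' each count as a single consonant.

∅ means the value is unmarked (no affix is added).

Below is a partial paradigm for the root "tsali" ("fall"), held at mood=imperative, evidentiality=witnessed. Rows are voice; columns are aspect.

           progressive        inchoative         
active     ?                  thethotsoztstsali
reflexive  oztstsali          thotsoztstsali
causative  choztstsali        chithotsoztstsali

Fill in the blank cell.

thoztstsali

Attach mood imperative ts- → tstsali.
Attach evidentiality witnessed oz- (before consonant 'ts') → oztstsali.
aspect = progressive: zero marking, form stays oztstsali.
Attach voice active the- → theoztstsali.
Nasal assimilation: no change.
Apply vowel deletion: theoztstsali → thoztstsali.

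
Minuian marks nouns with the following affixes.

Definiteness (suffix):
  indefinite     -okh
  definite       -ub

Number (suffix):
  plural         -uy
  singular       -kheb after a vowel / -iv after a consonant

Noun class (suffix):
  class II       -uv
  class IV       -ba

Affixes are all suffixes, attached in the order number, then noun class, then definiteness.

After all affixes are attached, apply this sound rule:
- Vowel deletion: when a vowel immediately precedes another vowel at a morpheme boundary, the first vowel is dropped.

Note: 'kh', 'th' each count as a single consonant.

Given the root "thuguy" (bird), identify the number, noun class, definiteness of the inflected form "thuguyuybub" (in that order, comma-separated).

Segment: thuguy-uy-ba-ub.
number: -uy → plural.
noun class: -ba → class IV.
definiteness: -ub → definite.

plural, class IV, definite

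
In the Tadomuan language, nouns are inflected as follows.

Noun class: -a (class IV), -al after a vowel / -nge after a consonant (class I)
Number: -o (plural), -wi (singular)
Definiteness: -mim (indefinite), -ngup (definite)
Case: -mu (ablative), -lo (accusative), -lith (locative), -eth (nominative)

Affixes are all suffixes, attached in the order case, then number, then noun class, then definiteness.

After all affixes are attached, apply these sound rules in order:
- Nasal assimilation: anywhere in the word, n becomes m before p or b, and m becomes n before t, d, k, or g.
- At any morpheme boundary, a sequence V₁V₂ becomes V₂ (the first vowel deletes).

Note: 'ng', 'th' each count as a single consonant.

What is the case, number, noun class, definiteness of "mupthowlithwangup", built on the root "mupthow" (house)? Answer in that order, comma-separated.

Segment: mupthow-lith-wi-a-ngup.
case: -lith → locative.
number: -wi → singular.
noun class: -a → class IV.
definiteness: -ngup → definite.

locative, singular, class IV, definite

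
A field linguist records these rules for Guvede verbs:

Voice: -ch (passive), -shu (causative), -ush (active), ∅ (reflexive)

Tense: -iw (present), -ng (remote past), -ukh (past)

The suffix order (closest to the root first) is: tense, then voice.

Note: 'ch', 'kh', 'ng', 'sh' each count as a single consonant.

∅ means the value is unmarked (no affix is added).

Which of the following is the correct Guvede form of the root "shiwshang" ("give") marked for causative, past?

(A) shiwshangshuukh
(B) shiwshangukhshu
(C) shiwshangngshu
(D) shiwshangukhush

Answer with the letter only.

Attach tense past -ukh → shiwshangukh.
Attach voice causative -shu → shiwshangukhshu.
So the correct form is shiwshangukhshu, option (B).
(D) shiwshangukhush is wrong: it uses active instead of causative for voice.
(C) shiwshangngshu is wrong: it uses remote past instead of past for tense.
(A) shiwshangshuukh is wrong: it has the affixes in the wrong order.

B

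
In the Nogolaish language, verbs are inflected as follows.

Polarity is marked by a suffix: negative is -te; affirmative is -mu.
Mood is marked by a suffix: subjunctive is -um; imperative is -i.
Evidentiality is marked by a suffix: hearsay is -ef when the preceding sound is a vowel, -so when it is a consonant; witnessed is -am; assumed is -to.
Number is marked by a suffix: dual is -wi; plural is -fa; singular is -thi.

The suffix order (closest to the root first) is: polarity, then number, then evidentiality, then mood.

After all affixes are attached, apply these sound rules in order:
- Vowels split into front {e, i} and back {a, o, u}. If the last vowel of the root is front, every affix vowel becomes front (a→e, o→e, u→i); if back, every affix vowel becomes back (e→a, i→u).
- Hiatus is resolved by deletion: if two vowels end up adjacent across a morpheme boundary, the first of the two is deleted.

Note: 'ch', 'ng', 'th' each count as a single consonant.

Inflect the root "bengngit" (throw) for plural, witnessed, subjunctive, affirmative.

Attach polarity affirmative -mu → bengngitmu.
Attach number plural -fa → bengngitmufa.
Attach evidentiality witnessed -am → bengngitmufaam.
Attach mood subjunctive -um → bengngitmufaamum.
Apply vowel harmony: bengngitmufaamum → bengngitmifeemim.
Apply vowel deletion: bengngitmifeemim → bengngitmifemim.

bengngitmifemim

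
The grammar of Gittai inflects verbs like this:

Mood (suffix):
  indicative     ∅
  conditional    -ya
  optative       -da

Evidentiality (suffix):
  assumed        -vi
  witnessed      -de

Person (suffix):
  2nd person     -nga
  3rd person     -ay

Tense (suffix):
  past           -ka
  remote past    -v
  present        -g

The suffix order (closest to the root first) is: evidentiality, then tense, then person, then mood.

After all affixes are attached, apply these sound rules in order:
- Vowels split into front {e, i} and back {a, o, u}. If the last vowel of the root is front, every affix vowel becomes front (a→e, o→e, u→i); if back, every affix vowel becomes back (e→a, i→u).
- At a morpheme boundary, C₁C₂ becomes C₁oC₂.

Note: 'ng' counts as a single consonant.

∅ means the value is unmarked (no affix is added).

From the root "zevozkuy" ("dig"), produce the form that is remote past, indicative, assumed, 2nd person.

Attach evidentiality assumed -vi → zevozkuyvi.
Attach tense remote past -v → zevozkuyviv.
Attach person 2nd person -nga → zevozkuyvivnga.
mood = indicative: zero marking, form stays zevozkuyvivnga.
Apply vowel harmony: zevozkuyvivnga → zevozkuyvuvnga.
Apply epenthesis: zevozkuyvuvnga → zevozkuyovuvonga.

zevozkuyovuvonga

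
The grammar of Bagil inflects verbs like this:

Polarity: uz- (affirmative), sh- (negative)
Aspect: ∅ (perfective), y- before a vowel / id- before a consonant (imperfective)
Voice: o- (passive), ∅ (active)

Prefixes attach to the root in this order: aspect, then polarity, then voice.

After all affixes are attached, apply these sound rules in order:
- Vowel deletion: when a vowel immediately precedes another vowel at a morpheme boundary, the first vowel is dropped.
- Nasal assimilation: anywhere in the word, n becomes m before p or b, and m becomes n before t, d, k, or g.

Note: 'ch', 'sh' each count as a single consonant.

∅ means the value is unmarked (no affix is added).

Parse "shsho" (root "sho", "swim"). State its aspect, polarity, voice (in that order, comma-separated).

Segment: sh-sho.
aspect: ∅ → perfective.
polarity: sh- → negative.
voice: ∅ → active.

perfective, negative, active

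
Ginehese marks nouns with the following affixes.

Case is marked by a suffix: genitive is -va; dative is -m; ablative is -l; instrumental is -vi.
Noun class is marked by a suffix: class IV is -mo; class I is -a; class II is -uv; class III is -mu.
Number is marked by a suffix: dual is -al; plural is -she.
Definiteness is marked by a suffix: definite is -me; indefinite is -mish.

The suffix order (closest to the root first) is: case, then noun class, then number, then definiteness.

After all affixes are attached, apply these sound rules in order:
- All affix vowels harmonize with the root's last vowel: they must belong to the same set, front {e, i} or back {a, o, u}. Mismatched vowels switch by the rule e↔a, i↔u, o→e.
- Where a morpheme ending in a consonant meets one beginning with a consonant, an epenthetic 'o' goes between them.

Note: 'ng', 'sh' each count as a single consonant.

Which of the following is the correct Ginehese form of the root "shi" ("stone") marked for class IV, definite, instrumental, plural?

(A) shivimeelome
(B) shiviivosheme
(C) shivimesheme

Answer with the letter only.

C

Attach case instrumental -vi → shivi.
Attach noun class class IV -mo → shivimo.
Attach number plural -she → shivimoshe.
Attach definiteness definite -me → shivimosheme.
Apply vowel harmony: shivimosheme → shivimesheme.
Epenthesis: no change.
So the correct form is shivimesheme, option (C).
(A) shivimeelome is wrong: it uses dual instead of plural for number.
(B) shiviivosheme is wrong: it uses class II instead of class IV for noun class.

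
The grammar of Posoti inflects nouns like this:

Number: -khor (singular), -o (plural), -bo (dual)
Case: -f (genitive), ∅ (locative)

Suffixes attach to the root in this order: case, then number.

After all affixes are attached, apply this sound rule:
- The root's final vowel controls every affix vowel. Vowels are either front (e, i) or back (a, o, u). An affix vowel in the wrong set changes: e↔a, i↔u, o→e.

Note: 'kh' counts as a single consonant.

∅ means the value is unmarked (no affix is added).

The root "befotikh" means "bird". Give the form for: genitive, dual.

Attach case genitive -f → befotikhf.
Attach number dual -bo → befotikhfbo.
Apply vowel harmony: befotikhfbo → befotikhfbe.

befotikhfbe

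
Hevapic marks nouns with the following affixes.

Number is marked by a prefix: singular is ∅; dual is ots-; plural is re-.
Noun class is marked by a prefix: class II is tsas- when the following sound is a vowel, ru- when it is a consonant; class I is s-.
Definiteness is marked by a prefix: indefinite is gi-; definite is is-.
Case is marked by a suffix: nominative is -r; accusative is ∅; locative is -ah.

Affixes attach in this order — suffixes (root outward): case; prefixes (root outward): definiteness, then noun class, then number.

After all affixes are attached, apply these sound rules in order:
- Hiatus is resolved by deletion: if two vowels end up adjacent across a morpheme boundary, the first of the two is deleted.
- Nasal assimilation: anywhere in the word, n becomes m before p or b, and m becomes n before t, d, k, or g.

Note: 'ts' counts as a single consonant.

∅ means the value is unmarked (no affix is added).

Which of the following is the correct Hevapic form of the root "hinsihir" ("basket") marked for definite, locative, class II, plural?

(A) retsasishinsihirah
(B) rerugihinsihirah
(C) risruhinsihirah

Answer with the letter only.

Attach case locative -ah → hinsihirah.
Attach definiteness definite is- → ishinsihirah.
Attach noun class class II tsas- (before vowel 'i') → tsasishinsihirah.
Attach number plural re- → retsasishinsihirah.
Vowel deletion: no change.
Nasal assimilation: no change.
So the correct form is retsasishinsihirah, option (A).
(B) rerugihinsihirah is wrong: it uses indefinite instead of definite for definiteness.
(C) risruhinsihirah is wrong: it has the affixes in the wrong order.

A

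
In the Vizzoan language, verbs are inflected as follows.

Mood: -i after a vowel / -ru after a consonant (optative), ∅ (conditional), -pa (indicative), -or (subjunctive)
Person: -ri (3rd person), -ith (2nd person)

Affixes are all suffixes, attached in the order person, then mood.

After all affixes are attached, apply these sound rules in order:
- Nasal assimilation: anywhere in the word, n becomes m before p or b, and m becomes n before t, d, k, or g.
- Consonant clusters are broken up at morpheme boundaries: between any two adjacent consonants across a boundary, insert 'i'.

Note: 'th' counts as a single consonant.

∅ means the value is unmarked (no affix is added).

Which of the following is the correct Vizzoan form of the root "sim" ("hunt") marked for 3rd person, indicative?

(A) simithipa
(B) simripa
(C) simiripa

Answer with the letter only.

C

Attach person 3rd person -ri → simri.
Attach mood indicative -pa → simripa.
Nasal assimilation: no change.
Apply epenthesis: simripa → simiripa.
So the correct form is simiripa, option (C).
(B) simripa is wrong: it fails to apply the sound rule(s).
(A) simithipa is wrong: it uses 2nd person instead of 3rd person for person.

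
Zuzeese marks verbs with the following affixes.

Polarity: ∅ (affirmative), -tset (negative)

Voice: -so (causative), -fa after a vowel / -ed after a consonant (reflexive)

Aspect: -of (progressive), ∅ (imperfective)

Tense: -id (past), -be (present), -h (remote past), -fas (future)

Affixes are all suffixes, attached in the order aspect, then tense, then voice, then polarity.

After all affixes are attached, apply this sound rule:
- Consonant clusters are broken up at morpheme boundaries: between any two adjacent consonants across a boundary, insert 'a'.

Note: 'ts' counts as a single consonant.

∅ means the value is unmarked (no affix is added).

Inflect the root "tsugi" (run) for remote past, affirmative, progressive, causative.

tsugiofahaso

Attach aspect progressive -of → tsugiof.
Attach tense remote past -h → tsugiofh.
Attach voice causative -so → tsugiofhso.
polarity = affirmative: zero marking, form stays tsugiofhso.
Apply epenthesis: tsugiofhso → tsugiofahaso.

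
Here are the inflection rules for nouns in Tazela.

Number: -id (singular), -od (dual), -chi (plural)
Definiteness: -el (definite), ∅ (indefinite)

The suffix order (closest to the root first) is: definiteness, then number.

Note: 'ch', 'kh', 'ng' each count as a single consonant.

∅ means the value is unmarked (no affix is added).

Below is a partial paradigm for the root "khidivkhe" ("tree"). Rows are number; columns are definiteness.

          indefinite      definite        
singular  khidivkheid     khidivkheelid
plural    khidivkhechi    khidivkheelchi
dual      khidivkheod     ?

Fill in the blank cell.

Attach definiteness definite -el → khidivkheel.
Attach number dual -od → khidivkheelod.

khidivkheelod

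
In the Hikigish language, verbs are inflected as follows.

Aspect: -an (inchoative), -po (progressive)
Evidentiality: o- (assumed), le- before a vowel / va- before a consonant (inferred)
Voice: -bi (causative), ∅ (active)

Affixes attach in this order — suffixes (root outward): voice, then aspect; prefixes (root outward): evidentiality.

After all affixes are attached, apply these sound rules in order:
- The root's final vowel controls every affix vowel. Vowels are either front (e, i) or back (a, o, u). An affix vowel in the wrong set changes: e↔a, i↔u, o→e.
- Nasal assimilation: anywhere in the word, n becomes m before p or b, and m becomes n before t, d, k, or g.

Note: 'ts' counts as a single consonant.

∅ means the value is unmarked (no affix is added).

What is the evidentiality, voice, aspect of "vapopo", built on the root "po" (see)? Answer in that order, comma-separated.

inferred, active, progressive

Segment: va-po-po.
evidentiality: le/va- → inferred.
voice: ∅ → active.
aspect: -po → progressive.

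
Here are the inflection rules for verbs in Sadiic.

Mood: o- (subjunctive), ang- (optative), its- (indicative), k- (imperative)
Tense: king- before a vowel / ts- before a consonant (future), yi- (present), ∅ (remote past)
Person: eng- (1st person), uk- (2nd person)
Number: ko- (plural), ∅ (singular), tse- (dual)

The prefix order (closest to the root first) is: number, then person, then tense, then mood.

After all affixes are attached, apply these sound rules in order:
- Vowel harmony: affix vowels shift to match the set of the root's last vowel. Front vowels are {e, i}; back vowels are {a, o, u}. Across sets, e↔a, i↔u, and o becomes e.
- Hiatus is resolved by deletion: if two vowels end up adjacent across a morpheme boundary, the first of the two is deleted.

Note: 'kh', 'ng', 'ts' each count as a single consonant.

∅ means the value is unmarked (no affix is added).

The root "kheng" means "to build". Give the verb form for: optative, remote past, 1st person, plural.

engengkekheng

Attach number plural ko- → kokheng.
Attach person 1st person eng- → engkokheng.
tense = remote past: zero marking, form stays engkokheng.
Attach mood optative ang- → angengkokheng.
Apply vowel harmony: angengkokheng → engengkekheng.
Vowel deletion: no change.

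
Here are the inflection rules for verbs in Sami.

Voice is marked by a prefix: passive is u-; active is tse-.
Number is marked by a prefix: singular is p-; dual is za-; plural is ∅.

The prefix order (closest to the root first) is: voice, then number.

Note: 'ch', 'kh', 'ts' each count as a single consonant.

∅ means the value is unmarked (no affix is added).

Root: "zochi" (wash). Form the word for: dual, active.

zatsezochi

Attach voice active tse- → tsezochi.
Attach number dual za- → zatsezochi.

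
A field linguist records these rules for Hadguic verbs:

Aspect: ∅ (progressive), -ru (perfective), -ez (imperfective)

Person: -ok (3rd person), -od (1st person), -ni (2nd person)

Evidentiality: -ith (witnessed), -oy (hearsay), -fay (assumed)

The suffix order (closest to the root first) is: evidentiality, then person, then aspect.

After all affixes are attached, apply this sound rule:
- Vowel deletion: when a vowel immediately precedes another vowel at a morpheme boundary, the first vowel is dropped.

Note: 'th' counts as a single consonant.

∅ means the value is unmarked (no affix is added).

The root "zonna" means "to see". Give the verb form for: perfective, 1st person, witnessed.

Attach evidentiality witnessed -ith → zonnaith.
Attach person 1st person -od → zonnaithod.
Attach aspect perfective -ru → zonnaithodru.
Apply vowel deletion: zonnaithodru → zonnithodru.

zonnithodru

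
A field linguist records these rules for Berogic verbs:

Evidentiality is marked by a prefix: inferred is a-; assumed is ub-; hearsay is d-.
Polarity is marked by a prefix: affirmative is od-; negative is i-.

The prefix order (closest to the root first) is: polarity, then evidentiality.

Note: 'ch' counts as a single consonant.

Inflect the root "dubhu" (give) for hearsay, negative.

Attach polarity negative i- → idubhu.
Attach evidentiality hearsay d- → didubhu.

didubhu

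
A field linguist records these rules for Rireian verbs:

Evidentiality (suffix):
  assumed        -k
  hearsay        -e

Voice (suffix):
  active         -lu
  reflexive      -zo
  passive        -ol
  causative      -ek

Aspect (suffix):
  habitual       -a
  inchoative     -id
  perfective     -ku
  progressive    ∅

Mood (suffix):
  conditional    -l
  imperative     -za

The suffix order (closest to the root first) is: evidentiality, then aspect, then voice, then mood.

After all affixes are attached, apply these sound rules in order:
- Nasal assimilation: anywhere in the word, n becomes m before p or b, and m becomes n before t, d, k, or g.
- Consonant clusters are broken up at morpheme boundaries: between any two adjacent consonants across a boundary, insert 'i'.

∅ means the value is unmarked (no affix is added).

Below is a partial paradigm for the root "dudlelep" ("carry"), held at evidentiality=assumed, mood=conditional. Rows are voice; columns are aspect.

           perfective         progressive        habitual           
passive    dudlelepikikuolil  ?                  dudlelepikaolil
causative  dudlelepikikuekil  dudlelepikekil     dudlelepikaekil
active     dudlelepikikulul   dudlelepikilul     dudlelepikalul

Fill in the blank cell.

Attach evidentiality assumed -k → dudlelepk.
aspect = progressive: zero marking, form stays dudlelepk.
Attach voice passive -ol → dudlelepkol.
Attach mood conditional -l → dudlelepkoll.
Nasal assimilation: no change.
Apply epenthesis: dudlelepkoll → dudlelepikolil.

dudlelepikolil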